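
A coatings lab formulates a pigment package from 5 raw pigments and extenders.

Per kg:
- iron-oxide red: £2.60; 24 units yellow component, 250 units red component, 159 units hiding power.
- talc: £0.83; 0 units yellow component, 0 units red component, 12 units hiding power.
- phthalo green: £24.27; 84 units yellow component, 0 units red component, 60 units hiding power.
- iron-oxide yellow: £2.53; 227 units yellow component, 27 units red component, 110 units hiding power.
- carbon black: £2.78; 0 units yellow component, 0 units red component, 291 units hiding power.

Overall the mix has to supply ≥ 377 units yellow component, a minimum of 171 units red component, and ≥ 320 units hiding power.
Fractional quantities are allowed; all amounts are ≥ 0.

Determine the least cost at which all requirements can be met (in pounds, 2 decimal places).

£5.99

Set it up as a linear program. Let x1 = kg of iron-oxide red, x2 = kg of talc, x3 = kg of phthalo green, x4 = kg of iron-oxide yellow, x5 = kg of carbon black.
Minimize 2.6x1 + 0.83x2 + 24.27x3 + 2.53x4 + 2.78x5 subject to:
  24x1 + 84x3 + 227x4 ≥ 377   (yellow component)
  250x1 + 27x4 ≥ 171   (red component)
  159x1 + 12x2 + 60x3 + 110x4 + 291x5 ≥ 320   (hiding power)
  x1, x2, x3, x4, x5 ≥ 0.
At the optimum only iron-oxide red, iron-oxide yellow, carbon black are positive (talc, phthalo green = 0). The yellow component, red component, hiding power requirements are met with equality.
Solving gives x1 = 0.5105, x4 = 1.607, x5 = 0.2134.
Total cost: 2.6·0.5105 + 2.53·1.607 + 2.78·0.2134 = 5.9863.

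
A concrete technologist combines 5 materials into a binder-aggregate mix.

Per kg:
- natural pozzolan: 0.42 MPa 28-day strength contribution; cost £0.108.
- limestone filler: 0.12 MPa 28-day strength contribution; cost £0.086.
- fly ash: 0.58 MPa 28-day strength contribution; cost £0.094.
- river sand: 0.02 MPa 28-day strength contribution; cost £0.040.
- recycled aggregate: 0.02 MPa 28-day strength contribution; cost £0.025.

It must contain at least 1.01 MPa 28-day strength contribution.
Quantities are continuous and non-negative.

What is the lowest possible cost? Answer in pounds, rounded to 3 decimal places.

Let x1 = kg of natural pozzolan, x2 = kg of limestone filler, x3 = kg of fly ash, x4 = kg of river sand, x5 = kg of recycled aggregate.
min 0.108x1 + 0.086x2 + 0.094x3 + 0.04x4 + 0.025x5 subject to:
  0.42x1 + 0.12x2 + 0.58x3 + 0.02x4 + 0.02x5 ≥ 1.01   (28-day strength contribution)
  x1, x2, x3, x4, x5 ≥ 0.
At the optimum only fly ash is positive (natural pozzolan, limestone filler, river sand, recycled aggregate = 0). The 28-day strength contribution requirement is met with equality.
So fly ash = 1.741 kg.
Total cost: 0.094·1.741 = 0.16365.

£0.164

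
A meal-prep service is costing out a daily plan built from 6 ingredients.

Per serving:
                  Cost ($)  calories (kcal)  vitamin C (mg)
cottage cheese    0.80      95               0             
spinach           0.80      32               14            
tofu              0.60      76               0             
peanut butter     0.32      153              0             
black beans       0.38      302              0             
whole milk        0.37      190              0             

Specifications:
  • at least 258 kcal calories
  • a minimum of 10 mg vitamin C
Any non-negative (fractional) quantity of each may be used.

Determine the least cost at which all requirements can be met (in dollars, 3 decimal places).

Set it up as a linear program. Let x1 = servings of cottage cheese, x2 = servings of spinach, x3 = servings of tofu, x4 = servings of peanut butter, x5 = servings of black beans, x6 = servings of whole milk.
Minimise 0.8x1 + 0.8x2 + 0.6x3 + 0.32x4 + 0.38x5 + 0.37x6 with:
  95x1 + 32x2 + 76x3 + 153x4 + 302x5 + 190x6 ≥ 258   (calories)
  14x2 ≥ 10   (vitamin C)
  x1, x2, x3, x4, x5, x6 ≥ 0.
At the optimum only spinach, black beans are positive (cottage cheese, tofu, peanut butter, whole milk = 0). Binding constraints: calories and vitamin C.
So spinach = 0.7143 servings, black beans = 0.7786 servings.
Total cost: 0.8·0.7143 + 0.38·0.7786 = 0.86731.

$0.867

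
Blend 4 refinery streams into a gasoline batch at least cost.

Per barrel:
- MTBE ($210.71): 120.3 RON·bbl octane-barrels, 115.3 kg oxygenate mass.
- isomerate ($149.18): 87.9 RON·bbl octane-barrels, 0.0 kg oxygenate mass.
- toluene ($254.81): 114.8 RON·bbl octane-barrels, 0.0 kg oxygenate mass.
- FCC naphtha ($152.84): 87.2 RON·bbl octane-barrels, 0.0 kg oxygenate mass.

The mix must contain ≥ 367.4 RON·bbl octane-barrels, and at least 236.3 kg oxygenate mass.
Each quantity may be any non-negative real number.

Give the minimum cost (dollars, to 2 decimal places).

$636.94

This is a linear program. Let x1 = barrels of MTBE, x2 = barrels of isomerate, x3 = barrels of toluene, x4 = barrels of FCC naphtha.
min 210.71x1 + 149.18x2 + 254.81x3 + 152.84x4 subject to:
  120.3x1 + 87.9x2 + 114.8x3 + 87.2x4 ≥ 367.4   (octane-barrels)
  115.3x1 ≥ 236.3   (oxygenate mass)
  x1, x2, x3, x4 ≥ 0.
The cheapest feasible vertex uses only MTBE, isomerate; toluene, FCC naphtha are not used. Binding constraints: octane-barrels and oxygenate mass.
So MTBE = 2.0494 barrels, isomerate = 1.3749 barrels.
Hence cost = 210.71·2.0494 + 149.18·1.3749 = $636.9367.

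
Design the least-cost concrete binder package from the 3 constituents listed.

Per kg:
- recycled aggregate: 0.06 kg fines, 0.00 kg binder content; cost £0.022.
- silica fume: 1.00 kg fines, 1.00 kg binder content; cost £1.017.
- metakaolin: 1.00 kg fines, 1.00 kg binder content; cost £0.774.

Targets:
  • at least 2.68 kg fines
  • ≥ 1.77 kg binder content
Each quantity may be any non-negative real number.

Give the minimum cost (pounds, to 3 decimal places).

This is a linear program. Let x1 = kg of recycled aggregate, x2 = kg of silica fume, x3 = kg of metakaolin.
Minimise 0.022x1 + 1.017x2 + 0.774x3 s.t.:
  0.06x1 + 1x2 + 1x3 ≥ 2.68   (fines)
  1x2 + 1x3 ≥ 1.77   (binder content)
  x1, x2, x3 ≥ 0.
At the optimum only recycled aggregate, metakaolin are positive (silica fume = 0). There the fines and binder content constraints are tight.
Solving gives x1 = 15.17, x3 = 1.77.
Hence cost = 0.022·15.17 + 0.774·1.77 = £1.70372.

£1.704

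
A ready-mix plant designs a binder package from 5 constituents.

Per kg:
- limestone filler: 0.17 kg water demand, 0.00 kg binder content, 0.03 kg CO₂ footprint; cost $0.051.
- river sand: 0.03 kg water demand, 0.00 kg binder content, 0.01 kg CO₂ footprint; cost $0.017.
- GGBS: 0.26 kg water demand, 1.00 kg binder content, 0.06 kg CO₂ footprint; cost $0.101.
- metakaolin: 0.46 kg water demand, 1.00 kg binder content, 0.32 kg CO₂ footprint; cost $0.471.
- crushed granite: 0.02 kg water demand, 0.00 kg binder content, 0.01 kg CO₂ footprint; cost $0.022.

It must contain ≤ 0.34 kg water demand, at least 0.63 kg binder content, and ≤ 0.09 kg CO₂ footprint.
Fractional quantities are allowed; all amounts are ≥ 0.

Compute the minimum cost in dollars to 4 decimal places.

This is a linear program. Let x1 = kg of limestone filler, x2 = kg of river sand, x3 = kg of GGBS, x4 = kg of metakaolin, x5 = kg of crushed granite.
Minimise 0.051x1 + 0.017x2 + 0.101x3 + 0.471x4 + 0.022x5 s.t.:
  0.17x1 + 0.03x2 + 0.26x3 + 0.46x4 + 0.02x5 ≤ 0.34   (water demand)
  1x3 + 1x4 ≥ 0.63   (binder content)
  0.03x1 + 0.01x2 + 0.06x3 + 0.32x4 + 0.01x5 ≤ 0.09   (CO₂ footprint)
  x1, x2, x3, x4, x5 ≥ 0.
The minimum-cost mix takes nothing from limestone filler, river sand, metakaolin, crushed granite — only GGBS. The binder content requirement is met with equality.
Optimal quantities: GGBS = 0.63 kg.
Cost = 0.101·0.63 = 0.063630.

$0.0636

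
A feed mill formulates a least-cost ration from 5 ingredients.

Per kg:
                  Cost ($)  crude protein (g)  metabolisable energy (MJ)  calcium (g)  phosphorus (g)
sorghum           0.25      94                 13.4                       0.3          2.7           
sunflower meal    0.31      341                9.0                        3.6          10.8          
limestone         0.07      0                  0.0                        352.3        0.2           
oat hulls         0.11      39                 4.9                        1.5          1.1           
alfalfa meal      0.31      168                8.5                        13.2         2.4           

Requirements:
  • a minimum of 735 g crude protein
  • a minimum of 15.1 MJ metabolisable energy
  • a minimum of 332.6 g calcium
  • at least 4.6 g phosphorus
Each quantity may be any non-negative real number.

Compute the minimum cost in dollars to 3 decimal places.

This is a linear program. Let x1 = kg of sorghum, x2 = kg of sunflower meal, x3 = kg of limestone, x4 = kg of oat hulls, x5 = kg of alfalfa meal.
Minimise 0.25x1 + 0.31x2 + 0.07x3 + 0.11x4 + 0.31x5 subject to:
  94x1 + 341x2 + 39x4 + 168x5 ≥ 735   (crude protein)
  13.4x1 + 9x2 + 4.9x4 + 8.5x5 ≥ 15.1   (metabolisable energy)
  0.3x1 + 3.6x2 + 352.3x3 + 1.5x4 + 13.2x5 ≥ 332.6   (calcium)
  2.7x1 + 10.8x2 + 0.2x3 + 1.1x4 + 2.4x5 ≥ 4.6   (phosphorus)
  x1, x2, x3, x4, x5 ≥ 0.
The optimal basis is {sunflower meal, limestone}; sorghum, oat hulls, alfalfa meal drop out. The crude protein and calcium requirements are met with equality.
Optimal quantities: sunflower meal = 2.155 kg, limestone = 0.9221 kg.
Cost = 0.31·2.155 + 0.07·0.9221 = 0.73260.

$0.733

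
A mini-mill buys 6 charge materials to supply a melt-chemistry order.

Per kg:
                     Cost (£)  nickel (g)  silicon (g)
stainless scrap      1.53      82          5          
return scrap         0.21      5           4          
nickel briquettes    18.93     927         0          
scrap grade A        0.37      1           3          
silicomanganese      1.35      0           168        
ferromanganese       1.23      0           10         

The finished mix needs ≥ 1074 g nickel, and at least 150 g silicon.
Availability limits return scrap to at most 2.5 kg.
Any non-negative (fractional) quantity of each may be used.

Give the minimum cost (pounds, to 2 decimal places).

£20.72

This is a linear program. Let x1 = kg of stainless scrap, x2 = kg of return scrap, x3 = kg of nickel briquettes, x4 = kg of scrap grade A, x5 = kg of silicomanganese, x6 = kg of ferromanganese.
min 1.53x1 + 0.21x2 + 18.93x3 + 0.37x4 + 1.35x5 + 1.23x6 s.t.:
  82x1 + 5x2 + 927x3 + 1x4 ≥ 1074   (nickel)
  5x1 + 4x2 + 3x4 + 168x5 + 10x6 ≥ 150   (silicon)
  x2 ≤ 2.5
  x1, x2, x3, x4, x5, x6 ≥ 0.
The cheapest feasible vertex uses only stainless scrap, silicomanganese; return scrap, nickel briquettes, scrap grade A, ferromanganese are not used. The nickel and silicon requirements are met with equality.
Solving gives x1 = 13.1, x5 = 0.503.
Total cost: 1.53·13.1 + 1.35·0.503 = 20.7221.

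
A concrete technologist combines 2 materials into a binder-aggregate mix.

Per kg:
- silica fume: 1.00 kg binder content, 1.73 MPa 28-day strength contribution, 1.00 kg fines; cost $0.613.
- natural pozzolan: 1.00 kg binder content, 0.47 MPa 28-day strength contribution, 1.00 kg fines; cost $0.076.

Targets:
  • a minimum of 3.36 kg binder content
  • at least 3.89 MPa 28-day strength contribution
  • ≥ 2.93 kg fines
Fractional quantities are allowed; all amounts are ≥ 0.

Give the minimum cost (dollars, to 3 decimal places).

$0.629

Set it up as a linear program. Let x1 = kg of silica fume, x2 = kg of natural pozzolan.
Minimize 0.613x1 + 0.076x2 with:
  1x1 + 1x2 ≥ 3.36   (binder content)
  1.73x1 + 0.47x2 ≥ 3.89   (28-day strength contribution)
  1x1 + 1x2 ≥ 2.93   (fines)
  x1, x2 ≥ 0.
The optimal basis is {natural pozzolan}; silica fume drops out. Binding constraint: 28-day strength contribution.
That vertex is x2 = 8.277.
Hence cost = 0.076·8.277 = $0.62905.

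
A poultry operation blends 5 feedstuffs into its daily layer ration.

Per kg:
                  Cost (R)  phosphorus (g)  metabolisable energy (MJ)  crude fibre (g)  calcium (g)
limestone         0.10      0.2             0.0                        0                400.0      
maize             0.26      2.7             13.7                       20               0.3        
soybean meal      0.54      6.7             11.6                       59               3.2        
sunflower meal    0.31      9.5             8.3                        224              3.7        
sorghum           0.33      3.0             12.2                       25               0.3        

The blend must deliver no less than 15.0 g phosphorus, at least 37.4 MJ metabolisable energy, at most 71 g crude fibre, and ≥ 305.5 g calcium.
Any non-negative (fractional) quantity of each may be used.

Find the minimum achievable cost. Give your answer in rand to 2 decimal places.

This is a linear program. Let x1 = kg of limestone, x2 = kg of maize, x3 = kg of soybean meal, x4 = kg of sunflower meal, x5 = kg of sorghum.
min 0.1x1 + 0.26x2 + 0.54x3 + 0.31x4 + 0.33x5 with:
  0.2x1 + 2.7x2 + 6.7x3 + 9.5x4 + 3x5 ≥ 15   (phosphorus)
  13.7x2 + 11.6x3 + 8.3x4 + 12.2x5 ≥ 37.4   (metabolisable energy)
  20x2 + 59x3 + 224x4 + 25x5 ≤ 71   (crude fibre)
  400x1 + 0.3x2 + 3.2x3 + 3.7x4 + 0.3x5 ≥ 305.5   (calcium)
  x1, x2, x3, x4, x5 ≥ 0.
The cheapest feasible vertex uses only limestone, maize; soybean meal, sunflower meal, sorghum are not used. Binding constraints: phosphorus and crude fibre.
Solving gives x1 = 27.07, x2 = 3.55.
Hence cost = 0.1·27.07 + 0.26·3.55 = R3.6300.

R3.63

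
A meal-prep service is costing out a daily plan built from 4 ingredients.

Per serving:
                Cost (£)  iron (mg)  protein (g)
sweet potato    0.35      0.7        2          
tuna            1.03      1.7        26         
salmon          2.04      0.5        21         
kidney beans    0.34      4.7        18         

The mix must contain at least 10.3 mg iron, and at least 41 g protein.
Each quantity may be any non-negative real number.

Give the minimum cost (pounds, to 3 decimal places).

£0.774

Let x1 = servings of sweet potato, x2 = servings of tuna, x3 = servings of salmon, x4 = servings of kidney beans.
min 0.35x1 + 1.03x2 + 2.04x3 + 0.34x4 with:
  0.7x1 + 1.7x2 + 0.5x3 + 4.7x4 ≥ 10.3   (iron)
  2x1 + 26x2 + 21x3 + 18x4 ≥ 41   (protein)
  x1, x2, x3, x4 ≥ 0.
The cheapest feasible vertex uses only kidney beans; sweet potato, tuna, salmon are not used. The protein requirement is met with equality.
That vertex is x4 = 2.2778.
Objective = 0.34·2.2778 = 0.77445.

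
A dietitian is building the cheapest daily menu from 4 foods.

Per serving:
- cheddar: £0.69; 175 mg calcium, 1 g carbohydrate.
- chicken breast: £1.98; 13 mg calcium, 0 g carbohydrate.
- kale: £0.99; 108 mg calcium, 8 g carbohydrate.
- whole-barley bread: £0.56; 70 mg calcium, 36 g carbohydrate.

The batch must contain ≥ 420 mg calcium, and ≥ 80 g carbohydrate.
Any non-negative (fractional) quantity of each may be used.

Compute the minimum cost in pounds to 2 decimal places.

£2.28

Set it up as a linear program. Let x1 = servings of cheddar, x2 = servings of chicken breast, x3 = servings of kale, x4 = servings of whole-barley bread.
min 0.69x1 + 1.98x2 + 0.99x3 + 0.56x4 s.t.:
  175x1 + 13x2 + 108x3 + 70x4 ≥ 420   (calcium)
  1x1 + 8x3 + 36x4 ≥ 80   (carbohydrate)
  x1, x2, x3, x4 ≥ 0.
The cheapest feasible vertex uses only cheddar, whole-barley bread; chicken breast, kale are not used. The calcium and carbohydrate requirements are met with equality.
That vertex is x1 = 1.528, x4 = 2.18.
Hence cost = 0.69·1.528 + 0.56·2.18 = £2.2751.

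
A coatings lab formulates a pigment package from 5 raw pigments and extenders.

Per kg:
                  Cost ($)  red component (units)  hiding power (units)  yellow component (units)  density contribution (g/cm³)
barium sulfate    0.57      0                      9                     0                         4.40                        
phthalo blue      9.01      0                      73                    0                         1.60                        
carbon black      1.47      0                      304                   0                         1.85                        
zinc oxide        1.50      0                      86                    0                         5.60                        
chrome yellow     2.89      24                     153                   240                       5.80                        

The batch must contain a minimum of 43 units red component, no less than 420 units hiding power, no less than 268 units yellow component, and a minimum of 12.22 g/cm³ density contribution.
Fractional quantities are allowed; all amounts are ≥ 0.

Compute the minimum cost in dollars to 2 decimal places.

This is a linear program. Let x1 = kg of barium sulfate, x2 = kg of phthalo blue, x3 = kg of carbon black, x4 = kg of zinc oxide, x5 = kg of chrome yellow.
Minimise 0.57x1 + 9.01x2 + 1.47x3 + 1.5x4 + 2.89x5 s.t.:
  24x5 ≥ 43   (red component)
  9x1 + 73x2 + 304x3 + 86x4 + 153x5 ≥ 420   (hiding power)
  240x5 ≥ 268   (yellow component)
  4.4x1 + 1.6x2 + 1.85x3 + 5.6x4 + 5.8x5 ≥ 12.22   (density contribution)
  x1, x2, x3, x4, x5 ≥ 0.
The minimum-cost mix takes nothing from phthalo blue, zinc oxide — only barium sulfate, carbon black, chrome yellow. There the red component, hiding power, density contribution constraints are tight.
Optimal quantities: barium sulfate = 0.2165 kg, carbon black = 0.4734 kg, chrome yellow = 1.792 kg.
Total cost: 0.57·0.2165 + 1.47·0.4734 + 2.89·1.792 = 5.9982.

$6.00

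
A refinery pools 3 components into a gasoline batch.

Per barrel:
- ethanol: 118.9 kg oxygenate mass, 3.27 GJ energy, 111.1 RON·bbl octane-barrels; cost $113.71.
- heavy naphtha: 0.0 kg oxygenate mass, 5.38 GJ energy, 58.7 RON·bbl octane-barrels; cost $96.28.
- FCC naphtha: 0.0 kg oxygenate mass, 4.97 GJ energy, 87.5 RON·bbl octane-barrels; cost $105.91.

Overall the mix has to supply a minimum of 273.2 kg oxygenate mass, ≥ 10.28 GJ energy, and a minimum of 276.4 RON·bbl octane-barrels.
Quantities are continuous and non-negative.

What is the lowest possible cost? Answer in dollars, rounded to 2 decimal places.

Set it up as a linear program. Let x1 = barrels of ethanol, x2 = barrels of heavy naphtha, x3 = barrels of FCC naphtha.
Minimize 113.71x1 + 96.28x2 + 105.91x3 with:
  118.9x1 ≥ 273.2   (oxygenate mass)
  3.27x1 + 5.38x2 + 4.97x3 ≥ 10.28   (energy)
  111.1x1 + 58.7x2 + 87.5x3 ≥ 276.4   (octane-barrels)
  x1, x2, x3 ≥ 0.
The minimum-cost mix takes nothing from FCC naphtha — only ethanol, heavy naphtha. Binding constraints: oxygenate mass and energy.
Solving gives x1 = 2.2977, x2 = 0.51421.
Total cost: 113.71·2.2977 + 96.28·0.51421 = 310.7796.

$310.78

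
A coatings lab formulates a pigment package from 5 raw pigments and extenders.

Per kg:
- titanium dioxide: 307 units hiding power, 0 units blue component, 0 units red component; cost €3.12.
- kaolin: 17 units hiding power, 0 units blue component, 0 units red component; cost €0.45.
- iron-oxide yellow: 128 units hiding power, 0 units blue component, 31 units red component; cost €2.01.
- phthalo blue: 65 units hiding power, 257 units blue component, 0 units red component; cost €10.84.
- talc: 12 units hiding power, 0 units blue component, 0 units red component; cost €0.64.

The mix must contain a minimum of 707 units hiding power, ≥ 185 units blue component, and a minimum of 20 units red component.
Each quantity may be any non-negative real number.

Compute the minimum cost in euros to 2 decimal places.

€14.97

Let x1 = kg of titanium dioxide, x2 = kg of kaolin, x3 = kg of iron-oxide yellow, x4 = kg of phthalo blue, x5 = kg of talc.
min 3.12x1 + 0.45x2 + 2.01x3 + 10.84x4 + 0.64x5 subject to:
  307x1 + 17x2 + 128x3 + 65x4 + 12x5 ≥ 707   (hiding power)
  257x4 ≥ 185   (blue component)
  31x3 ≥ 20   (red component)
  x1, x2, x3, x4, x5 ≥ 0.
The optimal basis is {titanium dioxide, iron-oxide yellow, phthalo blue}; kaolin, talc drop out. There the hiding power, blue component, red component constraints are tight.
Solving gives x1 = 1.882, x3 = 0.6452, x4 = 0.7198.
Cost = 3.12·1.882 + 2.01·0.6452 + 10.84·0.7198 = 14.9713.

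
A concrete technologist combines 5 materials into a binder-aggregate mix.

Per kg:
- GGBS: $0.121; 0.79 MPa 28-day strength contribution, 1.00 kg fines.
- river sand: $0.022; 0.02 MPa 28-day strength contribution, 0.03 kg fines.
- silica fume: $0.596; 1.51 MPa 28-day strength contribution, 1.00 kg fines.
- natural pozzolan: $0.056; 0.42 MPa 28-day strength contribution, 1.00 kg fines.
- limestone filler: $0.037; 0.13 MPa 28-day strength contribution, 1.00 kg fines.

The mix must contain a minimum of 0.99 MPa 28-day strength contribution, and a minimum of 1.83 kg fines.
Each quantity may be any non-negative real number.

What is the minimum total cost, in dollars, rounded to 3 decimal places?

Treat it as an LP. Let x1 = kg of GGBS, x2 = kg of river sand, x3 = kg of silica fume, x4 = kg of natural pozzolan, x5 = kg of limestone filler.
Minimize 0.121x1 + 0.022x2 + 0.596x3 + 0.056x4 + 0.037x5 subject to:
  0.79x1 + 0.02x2 + 1.51x3 + 0.42x4 + 0.13x5 ≥ 0.99   (28-day strength contribution)
  1x1 + 0.03x2 + 1x3 + 1x4 + 1x5 ≥ 1.83   (fines)
  x1, x2, x3, x4, x5 ≥ 0.
The cheapest feasible vertex uses only natural pozzolan; GGBS, river sand, silica fume, limestone filler are not used. The 28-day strength contribution requirement is met with equality.
Optimal quantities: natural pozzolan = 2.357 kg.
Total cost: 0.056·2.357 = 0.13199.

$0.132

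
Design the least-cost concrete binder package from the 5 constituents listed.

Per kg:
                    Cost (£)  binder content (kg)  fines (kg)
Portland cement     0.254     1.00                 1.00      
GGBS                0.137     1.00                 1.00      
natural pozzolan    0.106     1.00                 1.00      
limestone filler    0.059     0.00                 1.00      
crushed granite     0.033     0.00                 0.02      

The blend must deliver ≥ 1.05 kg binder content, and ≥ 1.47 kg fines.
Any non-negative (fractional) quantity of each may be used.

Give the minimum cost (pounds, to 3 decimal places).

This is a linear program. Let x1 = kg of Portland cement, x2 = kg of GGBS, x3 = kg of natural pozzolan, x4 = kg of limestone filler, x5 = kg of crushed granite.
min 0.254x1 + 0.137x2 + 0.106x3 + 0.059x4 + 0.033x5 subject to:
  1x1 + 1x2 + 1x3 ≥ 1.05   (binder content)
  1x1 + 1x2 + 1x3 + 1x4 + 0.02x5 ≥ 1.47   (fines)
  x1, x2, x3, x4, x5 ≥ 0.
At the optimum only natural pozzolan, limestone filler are positive (Portland cement, GGBS, crushed granite = 0). The binder content and fines requirements are met with equality.
That vertex is x3 = 1.05, x4 = 0.42.
Total cost: 0.106·1.05 + 0.059·0.42 = 0.13608.

£0.136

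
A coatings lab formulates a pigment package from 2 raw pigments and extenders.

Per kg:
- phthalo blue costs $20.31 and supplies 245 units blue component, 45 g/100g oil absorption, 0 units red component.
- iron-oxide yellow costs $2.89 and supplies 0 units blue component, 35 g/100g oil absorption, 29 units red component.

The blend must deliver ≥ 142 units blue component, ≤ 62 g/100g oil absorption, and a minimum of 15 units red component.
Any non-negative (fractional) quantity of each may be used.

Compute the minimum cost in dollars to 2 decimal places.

Set it up as a linear program. Let x1 = kg of phthalo blue, x2 = kg of iron-oxide yellow.
min 20.31x1 + 2.89x2 s.t.:
  245x1 ≥ 142   (blue component)
  45x1 + 35x2 ≤ 62   (oil absorption)
  29x2 ≥ 15   (red component)
  x1, x2 ≥ 0.
Both inputs are positive at the optimum. Binding constraints: blue component and red component.
Optimal quantities: phthalo blue = 0.5796 kg, iron-oxide yellow = 0.5172 kg.
Cost = 20.31·0.5796 + 2.89·0.5172 = 13.2664.

$13.27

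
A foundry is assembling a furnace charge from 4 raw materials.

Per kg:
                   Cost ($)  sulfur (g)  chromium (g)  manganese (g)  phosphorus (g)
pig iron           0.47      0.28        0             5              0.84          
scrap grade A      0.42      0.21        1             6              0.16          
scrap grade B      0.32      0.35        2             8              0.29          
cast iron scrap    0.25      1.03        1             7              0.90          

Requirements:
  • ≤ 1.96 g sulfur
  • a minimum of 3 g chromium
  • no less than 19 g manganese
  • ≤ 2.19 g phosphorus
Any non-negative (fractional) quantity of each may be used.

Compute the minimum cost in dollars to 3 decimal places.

$0.713

Let x1 = kg of pig iron, x2 = kg of scrap grade A, x3 = kg of scrap grade B, x4 = kg of cast iron scrap.
min 0.47x1 + 0.42x2 + 0.32x3 + 0.25x4 with:
  0.28x1 + 0.21x2 + 0.35x3 + 1.03x4 ≤ 1.96   (sulfur)
  1x2 + 2x3 + 1x4 ≥ 3   (chromium)
  5x1 + 6x2 + 8x3 + 7x4 ≥ 19   (manganese)
  0.84x1 + 0.16x2 + 0.29x3 + 0.9x4 ≤ 2.19   (phosphorus)
  x1, x2, x3, x4 ≥ 0.
The optimal basis is {scrap grade B, cast iron scrap}; pig iron, scrap grade A drop out. The sulfur and manganese requirements are met with equality.
So scrap grade B = 1.01 kg, cast iron scrap = 1.56 kg.
Objective = 0.32·1.01 + 0.25·1.56 = 0.71320.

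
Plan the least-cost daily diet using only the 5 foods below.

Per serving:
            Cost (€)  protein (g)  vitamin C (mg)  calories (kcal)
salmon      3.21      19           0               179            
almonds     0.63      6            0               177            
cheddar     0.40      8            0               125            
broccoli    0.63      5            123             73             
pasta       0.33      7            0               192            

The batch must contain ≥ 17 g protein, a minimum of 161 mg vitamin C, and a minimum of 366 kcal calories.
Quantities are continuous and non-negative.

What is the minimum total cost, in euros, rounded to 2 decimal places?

This is a linear program. Let x1 = servings of salmon, x2 = servings of almonds, x3 = servings of cheddar, x4 = servings of broccoli, x5 = servings of pasta.
Minimize 3.21x1 + 0.63x2 + 0.4x3 + 0.63x4 + 0.33x5 with:
  19x1 + 6x2 + 8x3 + 5x4 + 7x5 ≥ 17   (protein)
  123x4 ≥ 161   (vitamin C)
  179x1 + 177x2 + 125x3 + 73x4 + 192x5 ≥ 366   (calories)
  x1, x2, x3, x4, x5 ≥ 0.
At the optimum only broccoli, pasta are positive (salmon, almonds, cheddar = 0). The protein and vitamin C requirements are met with equality.
Solving gives x4 = 1.309, x5 = 1.494.
Objective = 0.63·1.309 + 0.33·1.494 = 1.3177.

€1.32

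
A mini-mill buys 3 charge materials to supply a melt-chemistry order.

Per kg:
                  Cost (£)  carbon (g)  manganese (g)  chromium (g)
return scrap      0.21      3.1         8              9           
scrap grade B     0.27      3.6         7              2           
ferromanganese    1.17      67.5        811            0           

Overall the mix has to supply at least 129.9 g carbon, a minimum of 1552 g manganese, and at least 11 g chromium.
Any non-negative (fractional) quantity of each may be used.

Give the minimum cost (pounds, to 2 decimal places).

Let x1 = kg of return scrap, x2 = kg of scrap grade B, x3 = kg of ferromanganese.
min 0.21x1 + 0.27x2 + 1.17x3 subject to:
  3.1x1 + 3.6x2 + 67.5x3 ≥ 129.9   (carbon)
  8x1 + 7x2 + 811x3 ≥ 1552   (manganese)
  9x1 + 2x2 ≥ 11   (chromium)
  x1, x2, x3 ≥ 0.
The optimal basis is {return scrap, ferromanganese}; scrap grade B drops out. The manganese and chromium requirements are met with equality.
That vertex is x1 = 1.222, x3 = 1.902.
Objective = 0.21·1.222 + 1.17·1.902 = 2.4820.

£2.48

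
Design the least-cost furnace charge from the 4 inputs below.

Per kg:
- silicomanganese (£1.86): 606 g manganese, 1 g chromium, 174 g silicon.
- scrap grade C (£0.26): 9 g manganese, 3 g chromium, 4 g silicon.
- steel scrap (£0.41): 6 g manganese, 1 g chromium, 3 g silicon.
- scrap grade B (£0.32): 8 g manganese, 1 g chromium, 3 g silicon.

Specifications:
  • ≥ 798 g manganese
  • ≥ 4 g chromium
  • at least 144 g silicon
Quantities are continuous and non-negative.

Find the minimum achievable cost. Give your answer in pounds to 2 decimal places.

£2.66

Set it up as a linear program. Let x1 = kg of silicomanganese, x2 = kg of scrap grade C, x3 = kg of steel scrap, x4 = kg of scrap grade B.
min 1.86x1 + 0.26x2 + 0.41x3 + 0.32x4 s.t.:
  606x1 + 9x2 + 6x3 + 8x4 ≥ 798   (manganese)
  1x1 + 3x2 + 1x3 + 1x4 ≥ 4   (chromium)
  174x1 + 4x2 + 3x3 + 3x4 ≥ 144   (silicon)
  x1, x2, x3, x4 ≥ 0.
The cheapest feasible vertex uses only silicomanganese, scrap grade C; steel scrap, scrap grade B are not used. Binding constraints: manganese and chromium.
That vertex is x1 = 1.303, x2 = 0.8988.
Objective = 1.86·1.303 + 0.26·0.8988 = 2.6573.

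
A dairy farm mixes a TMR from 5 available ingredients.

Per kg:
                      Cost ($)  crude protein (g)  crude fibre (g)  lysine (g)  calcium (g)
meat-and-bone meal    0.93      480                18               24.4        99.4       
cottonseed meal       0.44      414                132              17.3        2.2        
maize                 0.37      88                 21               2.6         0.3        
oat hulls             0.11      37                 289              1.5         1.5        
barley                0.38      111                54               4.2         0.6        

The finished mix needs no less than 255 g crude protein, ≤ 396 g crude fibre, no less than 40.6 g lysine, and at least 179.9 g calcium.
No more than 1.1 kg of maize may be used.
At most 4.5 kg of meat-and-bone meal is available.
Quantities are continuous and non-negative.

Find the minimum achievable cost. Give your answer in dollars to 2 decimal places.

$1.68

Let x1 = kg of meat-and-bone meal, x2 = kg of cottonseed meal, x3 = kg of maize, x4 = kg of oat hulls, x5 = kg of barley.
Minimise 0.93x1 + 0.44x2 + 0.37x3 + 0.11x4 + 0.38x5 s.t.:
  480x1 + 414x2 + 88x3 + 37x4 + 111x5 ≥ 255   (crude protein)
  18x1 + 132x2 + 21x3 + 289x4 + 54x5 ≤ 396   (crude fibre)
  24.4x1 + 17.3x2 + 2.6x3 + 1.5x4 + 4.2x5 ≥ 40.6   (lysine)
  99.4x1 + 2.2x2 + 0.3x3 + 1.5x4 + 0.6x5 ≥ 179.9   (calcium)
  x3 ≤ 1.1
  x1 ≤ 4.5
  x1, x2, x3, x4, x5 ≥ 0.
The cheapest feasible vertex uses only meat-and-bone meal; cottonseed meal, maize, oat hulls, barley are not used. Binding constraint: calcium.
That vertex is x1 = 1.81.
Hence cost = 0.93·1.81 = $1.6833.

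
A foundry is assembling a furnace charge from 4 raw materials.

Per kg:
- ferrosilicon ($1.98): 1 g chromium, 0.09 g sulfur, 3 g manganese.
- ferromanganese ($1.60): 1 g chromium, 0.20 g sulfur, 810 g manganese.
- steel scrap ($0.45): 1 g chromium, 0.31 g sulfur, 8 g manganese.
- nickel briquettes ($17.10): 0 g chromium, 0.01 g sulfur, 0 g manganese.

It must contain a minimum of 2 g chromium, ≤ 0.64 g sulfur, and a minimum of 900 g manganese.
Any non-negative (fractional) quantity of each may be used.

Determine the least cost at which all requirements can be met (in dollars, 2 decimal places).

Let x1 = kg of ferrosilicon, x2 = kg of ferromanganese, x3 = kg of steel scrap, x4 = kg of nickel briquettes.
Minimise 1.98x1 + 1.6x2 + 0.45x3 + 17.1x4 subject to:
  1x1 + 1x2 + 1x3 ≥ 2   (chromium)
  0.09x1 + 0.2x2 + 0.31x3 + 0.01x4 ≤ 0.64   (sulfur)
  3x1 + 810x2 + 8x3 ≥ 900   (manganese)
  x1, x2, x3, x4 ≥ 0.
The optimal basis is {ferromanganese, steel scrap}; ferrosilicon, nickel briquettes drop out. There the chromium and manganese constraints are tight.
Optimal quantities: ferromanganese = 1.102 kg, steel scrap = 0.8978 kg.
Objective = 1.6·1.102 + 0.45·0.8978 = 2.1672.

$2.17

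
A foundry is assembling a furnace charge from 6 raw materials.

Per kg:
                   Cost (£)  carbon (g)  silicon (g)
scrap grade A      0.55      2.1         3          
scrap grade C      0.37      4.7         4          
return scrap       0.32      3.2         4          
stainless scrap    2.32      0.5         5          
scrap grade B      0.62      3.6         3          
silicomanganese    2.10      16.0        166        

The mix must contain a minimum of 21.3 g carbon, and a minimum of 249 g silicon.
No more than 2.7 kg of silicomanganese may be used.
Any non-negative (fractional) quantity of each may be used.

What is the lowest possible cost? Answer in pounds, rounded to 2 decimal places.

£3.15

Let x1 = kg of scrap grade A, x2 = kg of scrap grade C, x3 = kg of return scrap, x4 = kg of stainless scrap, x5 = kg of scrap grade B, x6 = kg of silicomanganese.
Minimize 0.55x1 + 0.37x2 + 0.32x3 + 2.32x4 + 0.62x5 + 2.1x6 s.t.:
  2.1x1 + 4.7x2 + 3.2x3 + 0.5x4 + 3.6x5 + 16x6 ≥ 21.3   (carbon)
  3x1 + 4x2 + 4x3 + 5x4 + 3x5 + 166x6 ≥ 249   (silicon)
  x6 ≤ 2.7
  x1, x2, x3, x4, x5, x6 ≥ 0.
The cheapest feasible vertex uses only silicomanganese; scrap grade A, scrap grade C, return scrap, stainless scrap, scrap grade B are not used. Binding constraint: silicon.
Optimal quantities: silicomanganese = 1.5 kg.
Hence cost = 2.1·1.5 = £3.1500.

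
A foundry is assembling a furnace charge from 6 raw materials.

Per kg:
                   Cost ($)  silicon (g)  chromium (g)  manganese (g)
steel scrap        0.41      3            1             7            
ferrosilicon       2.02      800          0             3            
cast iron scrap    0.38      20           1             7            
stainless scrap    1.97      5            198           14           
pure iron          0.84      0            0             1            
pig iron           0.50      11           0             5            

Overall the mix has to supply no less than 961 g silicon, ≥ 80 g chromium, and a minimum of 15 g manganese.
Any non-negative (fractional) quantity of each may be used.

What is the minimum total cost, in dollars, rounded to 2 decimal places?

Set it up as a linear program. Let x1 = kg of steel scrap, x2 = kg of ferrosilicon, x3 = kg of cast iron scrap, x4 = kg of stainless scrap, x5 = kg of pure iron, x6 = kg of pig iron.
Minimise 0.41x1 + 2.02x2 + 0.38x3 + 1.97x4 + 0.84x5 + 0.5x6 subject to:
  3x1 + 800x2 + 20x3 + 5x4 + 11x6 ≥ 961   (silicon)
  1x1 + 1x3 + 198x4 ≥ 80   (chromium)
  7x1 + 3x2 + 7x3 + 14x4 + 1x5 + 5x6 ≥ 15   (manganese)
  x1, x2, x3, x4, x5, x6 ≥ 0.
The cheapest feasible vertex uses only ferrosilicon, cast iron scrap, stainless scrap; steel scrap, pure iron, pig iron are not used. There the silicon, chromium, manganese constraints are tight.
So ferrosilicon = 1.178 kg, cast iron scrap = 0.8385 kg, stainless scrap = 0.3998 kg.
Objective = 2.02·1.178 + 0.38·0.8385 + 1.97·0.3998 = 3.4858.

$3.49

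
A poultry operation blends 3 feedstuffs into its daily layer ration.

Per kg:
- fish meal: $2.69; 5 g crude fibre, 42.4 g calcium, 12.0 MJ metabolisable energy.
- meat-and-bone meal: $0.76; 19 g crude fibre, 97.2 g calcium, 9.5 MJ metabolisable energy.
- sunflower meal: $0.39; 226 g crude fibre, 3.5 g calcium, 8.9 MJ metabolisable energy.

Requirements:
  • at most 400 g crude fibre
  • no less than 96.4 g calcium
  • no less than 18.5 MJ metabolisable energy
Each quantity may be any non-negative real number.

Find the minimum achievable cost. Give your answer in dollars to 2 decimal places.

$1.14

Let x1 = kg of fish meal, x2 = kg of meat-and-bone meal, x3 = kg of sunflower meal.
Minimize 2.69x1 + 0.76x2 + 0.39x3 subject to:
  5x1 + 19x2 + 226x3 ≤ 400   (crude fibre)
  42.4x1 + 97.2x2 + 3.5x3 ≥ 96.4   (calcium)
  12x1 + 9.5x2 + 8.9x3 ≥ 18.5   (metabolisable energy)
  x1, x2, x3 ≥ 0.
At the optimum only meat-and-bone meal, sunflower meal are positive (fish meal = 0). The calcium and metabolisable energy requirements are met with equality.
That vertex is x2 = 0.9536, x3 = 1.061.
Objective = 0.76·0.9536 + 0.39·1.061 = 1.1385.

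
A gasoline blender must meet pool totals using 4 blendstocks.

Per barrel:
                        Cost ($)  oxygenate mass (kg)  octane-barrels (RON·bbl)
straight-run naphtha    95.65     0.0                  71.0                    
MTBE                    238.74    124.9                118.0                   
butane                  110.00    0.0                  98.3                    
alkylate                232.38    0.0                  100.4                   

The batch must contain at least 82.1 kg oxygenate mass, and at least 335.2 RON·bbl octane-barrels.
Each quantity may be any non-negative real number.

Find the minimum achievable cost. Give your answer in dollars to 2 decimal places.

Set it up as a linear program. Let x1 = barrels of straight-run naphtha, x2 = barrels of MTBE, x3 = barrels of butane, x4 = barrels of alkylate.
min 95.65x1 + 238.74x2 + 110x3 + 232.38x4 subject to:
  124.9x2 ≥ 82.1   (oxygenate mass)
  71x1 + 118x2 + 98.3x3 + 100.4x4 ≥ 335.2   (octane-barrels)
  x1, x2, x3, x4 ≥ 0.
At the optimum only MTBE, butane are positive (straight-run naphtha, alkylate = 0). There the oxygenate mass and octane-barrels constraints are tight.
Optimal quantities: MTBE = 0.6573 barrels, butane = 2.621 barrels.
Objective = 238.74·0.6573 + 110·2.621 = 445.2338.

$445.23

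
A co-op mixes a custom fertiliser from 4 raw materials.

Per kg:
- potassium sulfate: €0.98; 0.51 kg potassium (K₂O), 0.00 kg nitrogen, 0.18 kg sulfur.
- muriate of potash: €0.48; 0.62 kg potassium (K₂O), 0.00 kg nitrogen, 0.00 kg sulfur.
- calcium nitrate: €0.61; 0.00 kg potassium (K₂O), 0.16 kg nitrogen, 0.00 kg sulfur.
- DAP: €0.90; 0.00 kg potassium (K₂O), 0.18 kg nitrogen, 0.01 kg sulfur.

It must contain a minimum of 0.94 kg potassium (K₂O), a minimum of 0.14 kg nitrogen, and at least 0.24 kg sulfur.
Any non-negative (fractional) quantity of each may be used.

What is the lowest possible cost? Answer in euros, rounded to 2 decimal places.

This is a linear program. Let x1 = kg of potassium sulfate, x2 = kg of muriate of potash, x3 = kg of calcium nitrate, x4 = kg of DAP.
Minimise 0.98x1 + 0.48x2 + 0.61x3 + 0.9x4 s.t.:
  0.51x1 + 0.62x2 ≥ 0.94   (potassium (K₂O))
  0.16x3 + 0.18x4 ≥ 0.14   (nitrogen)
  0.18x1 + 0.01x4 ≥ 0.24   (sulfur)
  x1, x2, x3, x4 ≥ 0.
The optimal basis is {potassium sulfate, muriate of potash, calcium nitrate}; DAP drops out. The potassium (K₂O), nitrogen, sulfur requirements are met with equality.
Optimal quantities: potassium sulfate = 1.333 kg, muriate of potash = 0.4194 kg, calcium nitrate = 0.875 kg.
Total cost: 0.98·1.333 + 0.48·0.4194 + 0.61·0.875 = 2.0414.

€2.04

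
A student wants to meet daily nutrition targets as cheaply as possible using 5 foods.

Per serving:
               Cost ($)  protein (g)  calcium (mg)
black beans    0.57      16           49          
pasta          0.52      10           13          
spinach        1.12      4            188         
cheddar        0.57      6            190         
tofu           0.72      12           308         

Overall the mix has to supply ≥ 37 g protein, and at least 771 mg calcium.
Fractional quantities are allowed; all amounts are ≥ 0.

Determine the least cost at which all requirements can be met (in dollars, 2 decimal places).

This is a linear program. Let x1 = servings of black beans, x2 = servings of pasta, x3 = servings of spinach, x4 = servings of cheddar, x5 = servings of tofu.
Minimise 0.57x1 + 0.52x2 + 1.12x3 + 0.57x4 + 0.72x5 subject to:
  16x1 + 10x2 + 4x3 + 6x4 + 12x5 ≥ 37   (protein)
  49x1 + 13x2 + 188x3 + 190x4 + 308x5 ≥ 771   (calcium)
  x1, x2, x3, x4, x5 ≥ 0.
The minimum-cost mix takes nothing from pasta, spinach, cheddar — only black beans, tofu. There the protein and calcium constraints are tight.
That vertex is x1 = 0.494, x5 = 2.425.
Total cost: 0.57·0.494 + 0.72·2.425 = 2.0276.

$2.03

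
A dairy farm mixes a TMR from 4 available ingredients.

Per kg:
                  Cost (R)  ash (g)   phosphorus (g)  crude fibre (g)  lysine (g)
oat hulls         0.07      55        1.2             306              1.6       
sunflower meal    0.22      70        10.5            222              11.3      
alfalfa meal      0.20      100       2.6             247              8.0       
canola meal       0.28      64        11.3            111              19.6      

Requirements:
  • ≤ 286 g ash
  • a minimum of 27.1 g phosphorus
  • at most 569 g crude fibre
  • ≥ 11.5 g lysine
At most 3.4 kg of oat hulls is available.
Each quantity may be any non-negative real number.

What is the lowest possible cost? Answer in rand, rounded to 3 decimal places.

Set it up as a linear program. Let x1 = kg of oat hulls, x2 = kg of sunflower meal, x3 = kg of alfalfa meal, x4 = kg of canola meal.
Minimize 0.07x1 + 0.22x2 + 0.2x3 + 0.28x4 subject to:
  55x1 + 70x2 + 100x3 + 64x4 ≤ 286   (ash)
  1.2x1 + 10.5x2 + 2.6x3 + 11.3x4 ≥ 27.1   (phosphorus)
  306x1 + 222x2 + 247x3 + 111x4 ≤ 569   (crude fibre)
  1.6x1 + 11.3x2 + 8x3 + 19.6x4 ≥ 11.5   (lysine)
  x1 ≤ 3.4
  x1, x2, x3, x4 ≥ 0.
The cheapest feasible vertex uses only sunflower meal, canola meal; oat hulls, alfalfa meal are not used. The phosphorus and crude fibre requirements are met with equality.
That vertex is x2 = 2.548, x4 = 0.03105.
Objective = 0.22·2.548 + 0.28·0.03105 = 0.56925.

R0.569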